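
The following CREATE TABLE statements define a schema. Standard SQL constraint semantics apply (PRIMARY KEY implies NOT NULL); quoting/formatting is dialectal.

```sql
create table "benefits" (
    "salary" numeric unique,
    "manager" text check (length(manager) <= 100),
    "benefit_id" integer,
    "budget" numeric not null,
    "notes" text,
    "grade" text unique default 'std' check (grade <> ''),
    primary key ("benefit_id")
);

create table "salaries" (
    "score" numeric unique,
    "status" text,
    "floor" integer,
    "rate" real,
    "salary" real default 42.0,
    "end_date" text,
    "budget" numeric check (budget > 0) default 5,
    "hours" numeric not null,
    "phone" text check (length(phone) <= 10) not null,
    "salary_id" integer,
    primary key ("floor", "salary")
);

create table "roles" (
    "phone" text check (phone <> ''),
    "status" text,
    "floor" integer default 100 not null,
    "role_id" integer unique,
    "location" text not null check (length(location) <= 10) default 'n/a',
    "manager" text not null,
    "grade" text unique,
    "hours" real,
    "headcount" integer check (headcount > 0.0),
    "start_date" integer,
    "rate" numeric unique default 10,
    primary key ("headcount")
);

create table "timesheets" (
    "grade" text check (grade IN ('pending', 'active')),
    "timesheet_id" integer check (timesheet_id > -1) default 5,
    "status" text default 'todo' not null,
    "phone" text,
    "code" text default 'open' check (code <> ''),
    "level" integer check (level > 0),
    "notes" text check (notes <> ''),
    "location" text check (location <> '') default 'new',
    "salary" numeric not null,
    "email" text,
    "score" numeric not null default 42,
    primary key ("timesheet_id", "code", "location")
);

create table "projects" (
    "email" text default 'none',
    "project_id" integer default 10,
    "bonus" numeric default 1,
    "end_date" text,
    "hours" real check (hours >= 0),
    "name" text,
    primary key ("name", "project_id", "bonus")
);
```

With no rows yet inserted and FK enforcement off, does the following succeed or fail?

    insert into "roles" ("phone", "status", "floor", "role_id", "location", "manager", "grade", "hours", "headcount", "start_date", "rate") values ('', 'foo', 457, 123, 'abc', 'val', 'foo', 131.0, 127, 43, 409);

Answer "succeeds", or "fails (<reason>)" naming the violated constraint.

fails (CHECK on phone)

The value '' for phone violates CHECK (phone <> '').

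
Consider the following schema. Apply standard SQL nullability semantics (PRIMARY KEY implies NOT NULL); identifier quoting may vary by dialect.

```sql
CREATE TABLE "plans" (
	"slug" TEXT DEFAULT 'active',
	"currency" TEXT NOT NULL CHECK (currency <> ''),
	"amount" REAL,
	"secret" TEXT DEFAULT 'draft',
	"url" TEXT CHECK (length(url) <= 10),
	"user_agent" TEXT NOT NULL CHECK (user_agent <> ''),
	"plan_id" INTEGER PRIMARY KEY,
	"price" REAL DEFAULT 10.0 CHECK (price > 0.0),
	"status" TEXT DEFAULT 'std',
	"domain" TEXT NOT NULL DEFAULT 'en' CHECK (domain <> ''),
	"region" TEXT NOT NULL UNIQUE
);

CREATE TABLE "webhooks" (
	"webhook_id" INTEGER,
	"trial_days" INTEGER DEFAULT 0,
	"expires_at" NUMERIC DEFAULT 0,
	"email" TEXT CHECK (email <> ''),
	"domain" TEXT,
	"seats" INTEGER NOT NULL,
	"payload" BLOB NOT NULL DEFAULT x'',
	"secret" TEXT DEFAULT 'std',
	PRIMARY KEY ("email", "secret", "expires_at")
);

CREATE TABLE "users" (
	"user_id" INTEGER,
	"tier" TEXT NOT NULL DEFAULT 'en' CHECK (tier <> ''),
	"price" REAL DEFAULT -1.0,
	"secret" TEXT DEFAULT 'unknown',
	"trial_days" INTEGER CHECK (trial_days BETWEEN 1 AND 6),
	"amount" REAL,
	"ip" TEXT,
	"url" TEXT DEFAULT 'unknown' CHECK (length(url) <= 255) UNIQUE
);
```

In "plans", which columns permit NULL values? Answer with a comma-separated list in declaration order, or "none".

- slug: DEFAULT only fills an omitted column; an explicit NULL is still allowed → nullable.
- currency: declared NOT NULL → not nullable.
- amount: no NOT NULL constraint applies → nullable.
- secret: DEFAULT only fills an omitted column; an explicit NULL is still allowed → nullable.
- url: CHECK does not forbid NULL (a CHECK constraint passes when its expression is NULL) → nullable.
- user_agent: declared NOT NULL → not nullable.
- plan_id: part of the PRIMARY KEY, which implies NOT NULL → not nullable.
- price: CHECK does not forbid NULL (a CHECK constraint passes when its expression is NULL) → nullable.
- status: DEFAULT only fills an omitted column; an explicit NULL is still allowed → nullable.
- domain: declared NOT NULL → not nullable.
- region: declared NOT NULL → not nullable.

slug, amount, secret, url, price, status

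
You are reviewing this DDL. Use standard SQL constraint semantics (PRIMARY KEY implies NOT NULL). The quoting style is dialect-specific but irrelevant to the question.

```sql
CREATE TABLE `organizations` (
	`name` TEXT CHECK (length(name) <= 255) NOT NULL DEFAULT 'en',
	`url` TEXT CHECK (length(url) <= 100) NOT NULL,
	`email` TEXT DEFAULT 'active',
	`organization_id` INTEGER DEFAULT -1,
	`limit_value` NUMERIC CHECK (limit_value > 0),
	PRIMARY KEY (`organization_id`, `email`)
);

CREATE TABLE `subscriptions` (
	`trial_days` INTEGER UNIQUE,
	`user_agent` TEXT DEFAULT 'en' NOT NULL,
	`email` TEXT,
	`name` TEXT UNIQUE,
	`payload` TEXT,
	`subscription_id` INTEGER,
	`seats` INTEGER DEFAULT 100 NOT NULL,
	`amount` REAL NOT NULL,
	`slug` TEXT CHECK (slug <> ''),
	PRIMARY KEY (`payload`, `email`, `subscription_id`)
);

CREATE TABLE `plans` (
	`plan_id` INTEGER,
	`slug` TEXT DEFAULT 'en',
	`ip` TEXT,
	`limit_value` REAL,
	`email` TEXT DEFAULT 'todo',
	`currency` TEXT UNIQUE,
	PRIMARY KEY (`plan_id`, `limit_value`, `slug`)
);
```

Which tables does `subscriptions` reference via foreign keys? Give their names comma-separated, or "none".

none

No column in subscriptions has a REFERENCES clause.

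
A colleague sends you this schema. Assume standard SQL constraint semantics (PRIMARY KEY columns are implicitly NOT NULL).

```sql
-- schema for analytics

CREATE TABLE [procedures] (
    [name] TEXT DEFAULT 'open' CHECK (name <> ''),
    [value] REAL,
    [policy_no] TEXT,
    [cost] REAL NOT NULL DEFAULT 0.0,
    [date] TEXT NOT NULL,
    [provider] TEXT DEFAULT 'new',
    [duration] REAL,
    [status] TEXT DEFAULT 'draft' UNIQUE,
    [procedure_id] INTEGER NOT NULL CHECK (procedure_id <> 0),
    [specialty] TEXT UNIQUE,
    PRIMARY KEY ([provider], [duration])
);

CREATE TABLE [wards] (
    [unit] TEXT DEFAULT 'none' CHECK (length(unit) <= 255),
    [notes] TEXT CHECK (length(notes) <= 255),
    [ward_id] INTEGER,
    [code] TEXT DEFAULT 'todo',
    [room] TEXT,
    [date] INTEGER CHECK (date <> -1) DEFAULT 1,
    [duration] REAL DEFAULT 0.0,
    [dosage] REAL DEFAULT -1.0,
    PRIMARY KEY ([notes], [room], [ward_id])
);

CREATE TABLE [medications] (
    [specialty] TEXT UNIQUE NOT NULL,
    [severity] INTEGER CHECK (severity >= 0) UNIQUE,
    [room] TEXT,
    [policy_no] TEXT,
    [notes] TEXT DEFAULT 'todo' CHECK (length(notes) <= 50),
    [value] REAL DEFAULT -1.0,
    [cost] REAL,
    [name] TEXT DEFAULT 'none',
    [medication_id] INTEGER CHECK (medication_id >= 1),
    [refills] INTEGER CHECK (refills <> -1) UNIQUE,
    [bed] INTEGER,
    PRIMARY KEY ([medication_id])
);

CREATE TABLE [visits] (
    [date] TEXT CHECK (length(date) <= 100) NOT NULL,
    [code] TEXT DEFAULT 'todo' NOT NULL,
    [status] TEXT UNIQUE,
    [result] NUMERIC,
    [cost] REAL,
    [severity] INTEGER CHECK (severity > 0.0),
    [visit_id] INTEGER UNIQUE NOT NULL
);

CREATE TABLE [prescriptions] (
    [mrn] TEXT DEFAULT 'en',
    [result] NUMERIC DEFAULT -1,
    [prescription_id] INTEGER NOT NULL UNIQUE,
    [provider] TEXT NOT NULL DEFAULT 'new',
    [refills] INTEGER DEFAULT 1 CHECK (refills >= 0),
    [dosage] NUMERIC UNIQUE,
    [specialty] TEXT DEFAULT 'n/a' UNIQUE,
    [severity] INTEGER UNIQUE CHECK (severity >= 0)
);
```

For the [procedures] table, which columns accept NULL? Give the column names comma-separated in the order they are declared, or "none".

- name: CHECK does not forbid NULL (a CHECK constraint passes when its expression is NULL) → nullable.
- value: no NOT NULL constraint applies → nullable.
- policy_no: no NOT NULL constraint applies → nullable.
- cost: declared NOT NULL → not nullable.
- date: declared NOT NULL → not nullable.
- provider: part of the PRIMARY KEY, which implies NOT NULL → not nullable.
- duration: part of the PRIMARY KEY, which implies NOT NULL → not nullable.
- status: UNIQUE does not imply NOT NULL → nullable.
- procedure_id: declared NOT NULL → not nullable.
- specialty: UNIQUE does not imply NOT NULL → nullable.

name, value, policy_no, status, specialty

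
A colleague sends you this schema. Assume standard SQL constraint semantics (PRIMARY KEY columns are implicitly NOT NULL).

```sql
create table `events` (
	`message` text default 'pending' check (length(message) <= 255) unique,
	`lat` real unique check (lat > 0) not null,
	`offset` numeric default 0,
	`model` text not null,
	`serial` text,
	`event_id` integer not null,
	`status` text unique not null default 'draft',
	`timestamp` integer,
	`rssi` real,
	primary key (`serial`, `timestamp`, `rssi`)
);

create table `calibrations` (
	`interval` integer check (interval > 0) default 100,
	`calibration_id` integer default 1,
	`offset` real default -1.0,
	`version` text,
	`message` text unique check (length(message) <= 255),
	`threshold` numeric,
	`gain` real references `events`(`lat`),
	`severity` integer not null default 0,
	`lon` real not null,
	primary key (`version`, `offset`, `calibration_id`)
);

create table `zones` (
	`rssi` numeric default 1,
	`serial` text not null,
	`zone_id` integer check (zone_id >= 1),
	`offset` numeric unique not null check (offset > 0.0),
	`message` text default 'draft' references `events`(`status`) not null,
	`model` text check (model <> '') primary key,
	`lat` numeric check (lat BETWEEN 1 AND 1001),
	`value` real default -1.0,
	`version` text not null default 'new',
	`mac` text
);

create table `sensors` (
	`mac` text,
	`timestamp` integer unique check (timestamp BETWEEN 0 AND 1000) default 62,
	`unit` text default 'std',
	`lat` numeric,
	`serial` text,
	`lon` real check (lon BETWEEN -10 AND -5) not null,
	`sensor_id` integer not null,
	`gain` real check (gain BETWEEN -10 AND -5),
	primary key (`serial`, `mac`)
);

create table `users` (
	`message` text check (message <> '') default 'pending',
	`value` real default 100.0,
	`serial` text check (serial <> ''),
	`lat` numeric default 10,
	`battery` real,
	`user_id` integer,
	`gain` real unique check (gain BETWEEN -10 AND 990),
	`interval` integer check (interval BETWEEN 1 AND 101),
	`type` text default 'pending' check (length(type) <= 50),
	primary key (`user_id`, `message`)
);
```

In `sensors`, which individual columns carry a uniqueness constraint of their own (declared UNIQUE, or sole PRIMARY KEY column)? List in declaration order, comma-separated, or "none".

- mac: part of a composite PRIMARY KEY — only the tuple is unique, not this column on its own.
- timestamp: declared UNIQUE → unique.
- unit: no UNIQUE or single-column PK constraint.
- lat: no UNIQUE or single-column PK constraint.
- serial: part of a composite PRIMARY KEY — only the tuple is unique, not this column on its own.
- lon: no UNIQUE or single-column PK constraint.
- sensor_id: no UNIQUE or single-column PK constraint.
- gain: no UNIQUE or single-column PK constraint.

timestamp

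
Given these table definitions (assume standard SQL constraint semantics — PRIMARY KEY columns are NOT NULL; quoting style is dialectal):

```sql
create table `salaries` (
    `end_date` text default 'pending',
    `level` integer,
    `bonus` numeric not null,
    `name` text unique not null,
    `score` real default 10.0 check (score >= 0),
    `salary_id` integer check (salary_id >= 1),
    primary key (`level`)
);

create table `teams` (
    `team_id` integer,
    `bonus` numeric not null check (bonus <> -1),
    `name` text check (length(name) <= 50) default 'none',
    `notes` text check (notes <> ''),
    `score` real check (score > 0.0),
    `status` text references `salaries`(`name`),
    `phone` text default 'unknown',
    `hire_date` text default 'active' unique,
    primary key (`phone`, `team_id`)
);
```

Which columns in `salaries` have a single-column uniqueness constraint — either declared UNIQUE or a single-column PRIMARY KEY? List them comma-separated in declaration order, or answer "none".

level, name

- end_date: no UNIQUE or single-column PK constraint.
- level: single-column PRIMARY KEY → unique.
- bonus: no UNIQUE or single-column PK constraint.
- name: declared UNIQUE → unique.
- score: no UNIQUE or single-column PK constraint.
- salary_id: no UNIQUE or single-column PK constraint.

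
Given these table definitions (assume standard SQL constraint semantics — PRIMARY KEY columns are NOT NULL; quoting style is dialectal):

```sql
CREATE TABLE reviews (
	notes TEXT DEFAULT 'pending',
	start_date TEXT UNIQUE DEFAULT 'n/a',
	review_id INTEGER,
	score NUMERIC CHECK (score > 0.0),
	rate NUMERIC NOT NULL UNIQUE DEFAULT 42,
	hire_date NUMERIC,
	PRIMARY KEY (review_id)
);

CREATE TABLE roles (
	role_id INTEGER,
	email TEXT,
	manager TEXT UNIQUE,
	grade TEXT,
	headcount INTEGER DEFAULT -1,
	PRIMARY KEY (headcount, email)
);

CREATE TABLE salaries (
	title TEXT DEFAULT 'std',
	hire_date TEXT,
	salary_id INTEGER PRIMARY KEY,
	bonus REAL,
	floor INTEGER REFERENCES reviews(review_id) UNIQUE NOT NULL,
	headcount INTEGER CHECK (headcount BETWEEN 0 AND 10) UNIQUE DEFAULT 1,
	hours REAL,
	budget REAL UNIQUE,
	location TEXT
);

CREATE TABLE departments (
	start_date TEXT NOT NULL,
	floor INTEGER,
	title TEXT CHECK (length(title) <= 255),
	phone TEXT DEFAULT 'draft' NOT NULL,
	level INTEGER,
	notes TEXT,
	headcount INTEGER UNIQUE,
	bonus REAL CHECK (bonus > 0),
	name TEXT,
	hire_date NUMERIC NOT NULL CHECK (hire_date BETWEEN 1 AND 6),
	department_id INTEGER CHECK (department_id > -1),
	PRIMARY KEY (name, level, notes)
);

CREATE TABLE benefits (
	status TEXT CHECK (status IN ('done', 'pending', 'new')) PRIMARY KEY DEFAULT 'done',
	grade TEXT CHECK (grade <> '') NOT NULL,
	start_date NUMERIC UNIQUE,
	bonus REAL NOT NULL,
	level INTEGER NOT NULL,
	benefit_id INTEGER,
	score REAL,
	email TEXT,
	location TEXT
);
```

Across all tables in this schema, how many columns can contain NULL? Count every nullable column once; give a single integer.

reviews: 4 nullable (notes, start_date, score, hire_date — PK (review_id) and explicit NOT NULL columns excluded).
roles: 3 nullable (role_id, manager, grade — PK (headcount, email) and explicit NOT NULL columns excluded).
salaries: 7 nullable (title, hire_date, bonus, headcount, hours, budget, location — PK (salary_id) and explicit NOT NULL columns excluded).
departments: 5 nullable (floor, title, headcount, bonus, department_id — PK (name, level, notes) and explicit NOT NULL columns excluded).
benefits: 5 nullable (start_date, benefit_id, score, email, location — PK (status) and explicit NOT NULL columns excluded).
Total: 4 + 3 + 7 + 5 + 5 = 24.

24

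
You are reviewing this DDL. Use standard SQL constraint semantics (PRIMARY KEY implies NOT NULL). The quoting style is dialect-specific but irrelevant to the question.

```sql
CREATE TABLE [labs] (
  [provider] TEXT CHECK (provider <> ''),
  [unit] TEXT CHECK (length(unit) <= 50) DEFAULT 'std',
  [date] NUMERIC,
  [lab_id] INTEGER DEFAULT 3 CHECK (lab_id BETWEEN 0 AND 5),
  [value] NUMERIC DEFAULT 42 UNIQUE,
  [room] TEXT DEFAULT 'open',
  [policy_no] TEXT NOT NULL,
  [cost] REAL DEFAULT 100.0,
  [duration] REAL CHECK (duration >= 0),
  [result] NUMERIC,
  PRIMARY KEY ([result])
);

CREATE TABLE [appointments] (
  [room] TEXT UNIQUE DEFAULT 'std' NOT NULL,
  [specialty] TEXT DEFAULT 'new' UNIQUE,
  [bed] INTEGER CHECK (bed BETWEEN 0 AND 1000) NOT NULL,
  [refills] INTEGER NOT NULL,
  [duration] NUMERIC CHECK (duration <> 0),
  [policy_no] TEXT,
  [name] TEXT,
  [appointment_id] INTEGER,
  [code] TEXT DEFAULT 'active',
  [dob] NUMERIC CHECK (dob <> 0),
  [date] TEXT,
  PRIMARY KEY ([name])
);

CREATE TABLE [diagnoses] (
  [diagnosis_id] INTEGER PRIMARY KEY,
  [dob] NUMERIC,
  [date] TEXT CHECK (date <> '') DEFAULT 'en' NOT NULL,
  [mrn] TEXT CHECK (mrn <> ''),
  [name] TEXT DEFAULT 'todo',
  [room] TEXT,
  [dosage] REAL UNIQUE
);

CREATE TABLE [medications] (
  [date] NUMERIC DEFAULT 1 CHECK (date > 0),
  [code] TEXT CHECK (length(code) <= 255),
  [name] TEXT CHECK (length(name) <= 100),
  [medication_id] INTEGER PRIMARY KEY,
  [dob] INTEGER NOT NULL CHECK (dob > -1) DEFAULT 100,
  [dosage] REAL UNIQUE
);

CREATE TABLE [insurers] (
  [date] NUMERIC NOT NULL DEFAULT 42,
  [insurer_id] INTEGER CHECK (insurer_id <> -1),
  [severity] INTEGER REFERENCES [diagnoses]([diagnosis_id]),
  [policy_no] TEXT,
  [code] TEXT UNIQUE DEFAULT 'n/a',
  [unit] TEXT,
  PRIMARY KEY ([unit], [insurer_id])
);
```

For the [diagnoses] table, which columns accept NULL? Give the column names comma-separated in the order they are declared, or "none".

dob, mrn, name, room, dosage

- diagnosis_id: part of the PRIMARY KEY, which implies NOT NULL → not nullable.
- dob: no NOT NULL constraint applies → nullable.
- date: declared NOT NULL → not nullable.
- mrn: CHECK does not forbid NULL (a CHECK constraint passes when its expression is NULL) → nullable.
- name: DEFAULT only fills an omitted column; an explicit NULL is still allowed → nullable.
- room: no NOT NULL constraint applies → nullable.
- dosage: UNIQUE does not imply NOT NULL → nullable.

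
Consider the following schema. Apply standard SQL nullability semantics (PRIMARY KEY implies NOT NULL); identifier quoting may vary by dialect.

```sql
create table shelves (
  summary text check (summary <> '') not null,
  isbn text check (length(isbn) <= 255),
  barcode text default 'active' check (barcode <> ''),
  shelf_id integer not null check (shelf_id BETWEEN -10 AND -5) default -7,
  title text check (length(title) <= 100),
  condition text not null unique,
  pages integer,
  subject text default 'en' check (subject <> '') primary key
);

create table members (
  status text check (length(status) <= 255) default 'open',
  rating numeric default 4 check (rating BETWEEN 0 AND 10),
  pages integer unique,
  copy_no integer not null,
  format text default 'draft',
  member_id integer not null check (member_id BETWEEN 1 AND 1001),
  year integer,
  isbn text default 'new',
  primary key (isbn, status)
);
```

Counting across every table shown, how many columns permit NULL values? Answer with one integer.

8

shelves: 4 nullable (isbn, barcode, title, pages — PK (subject) and explicit NOT NULL columns excluded).
members: 4 nullable (rating, pages, format, year — PK (isbn, status) and explicit NOT NULL columns excluded).
Total: 4 + 4 = 8.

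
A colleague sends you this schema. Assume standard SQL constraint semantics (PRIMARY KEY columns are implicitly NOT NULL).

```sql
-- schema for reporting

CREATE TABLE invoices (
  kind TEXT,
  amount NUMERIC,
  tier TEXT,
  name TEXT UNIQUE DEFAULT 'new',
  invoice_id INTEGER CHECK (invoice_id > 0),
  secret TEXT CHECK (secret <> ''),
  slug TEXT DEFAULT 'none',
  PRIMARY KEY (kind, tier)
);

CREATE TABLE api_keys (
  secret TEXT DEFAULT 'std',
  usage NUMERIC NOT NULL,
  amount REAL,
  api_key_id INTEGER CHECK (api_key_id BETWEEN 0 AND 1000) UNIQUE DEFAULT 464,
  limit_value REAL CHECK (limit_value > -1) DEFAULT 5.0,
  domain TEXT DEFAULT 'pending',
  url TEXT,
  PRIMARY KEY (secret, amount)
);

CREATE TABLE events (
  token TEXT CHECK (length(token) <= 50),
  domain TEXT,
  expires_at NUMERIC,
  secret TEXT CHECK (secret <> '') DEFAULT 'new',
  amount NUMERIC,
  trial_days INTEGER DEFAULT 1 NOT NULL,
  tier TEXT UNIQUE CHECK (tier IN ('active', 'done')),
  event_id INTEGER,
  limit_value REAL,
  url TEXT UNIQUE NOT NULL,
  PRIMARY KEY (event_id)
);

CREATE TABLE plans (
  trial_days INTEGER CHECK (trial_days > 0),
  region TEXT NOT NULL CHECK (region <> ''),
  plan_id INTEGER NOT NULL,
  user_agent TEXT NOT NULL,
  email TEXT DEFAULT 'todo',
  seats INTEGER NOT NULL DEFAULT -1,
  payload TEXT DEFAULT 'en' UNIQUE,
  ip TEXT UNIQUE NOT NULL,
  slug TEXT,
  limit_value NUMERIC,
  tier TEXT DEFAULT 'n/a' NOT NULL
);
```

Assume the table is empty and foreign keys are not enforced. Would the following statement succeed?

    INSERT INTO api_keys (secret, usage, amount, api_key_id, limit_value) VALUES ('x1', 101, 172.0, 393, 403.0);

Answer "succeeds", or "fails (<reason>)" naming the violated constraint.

succeeds

NOT NULL columns: amount is supplied; secret is supplied; usage is supplied.
CHECK constraints: 393 satisfies (api_key_id BETWEEN 0 AND 1000); 403.0 satisfies (limit_value > -1).
No constraint is violated.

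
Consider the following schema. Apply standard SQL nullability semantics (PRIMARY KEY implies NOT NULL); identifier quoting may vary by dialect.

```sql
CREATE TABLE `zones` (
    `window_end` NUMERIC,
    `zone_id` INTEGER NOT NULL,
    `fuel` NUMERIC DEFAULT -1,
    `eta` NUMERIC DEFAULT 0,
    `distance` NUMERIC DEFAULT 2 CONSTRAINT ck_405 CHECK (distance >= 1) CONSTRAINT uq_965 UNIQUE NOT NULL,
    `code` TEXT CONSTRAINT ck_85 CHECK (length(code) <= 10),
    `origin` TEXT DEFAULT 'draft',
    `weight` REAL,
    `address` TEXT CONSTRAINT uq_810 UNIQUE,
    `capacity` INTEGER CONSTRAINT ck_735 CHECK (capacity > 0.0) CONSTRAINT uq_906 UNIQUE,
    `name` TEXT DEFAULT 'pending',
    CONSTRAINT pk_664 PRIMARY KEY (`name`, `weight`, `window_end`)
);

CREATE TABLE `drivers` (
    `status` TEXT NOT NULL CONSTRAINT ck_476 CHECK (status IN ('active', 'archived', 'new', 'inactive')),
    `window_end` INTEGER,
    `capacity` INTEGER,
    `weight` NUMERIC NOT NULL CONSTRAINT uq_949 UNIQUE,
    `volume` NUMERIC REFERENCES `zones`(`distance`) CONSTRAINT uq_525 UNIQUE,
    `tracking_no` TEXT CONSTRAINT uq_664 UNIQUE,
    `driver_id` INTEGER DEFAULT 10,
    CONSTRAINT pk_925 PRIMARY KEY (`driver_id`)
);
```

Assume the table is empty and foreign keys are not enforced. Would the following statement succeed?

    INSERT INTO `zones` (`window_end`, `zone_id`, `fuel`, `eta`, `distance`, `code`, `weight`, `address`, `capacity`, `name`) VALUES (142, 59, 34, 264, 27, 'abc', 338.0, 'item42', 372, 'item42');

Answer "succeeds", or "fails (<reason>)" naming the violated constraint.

succeeds

NOT NULL columns: distance is supplied; name is supplied; weight is supplied; window_end is supplied; zone_id is supplied.
CHECK constraints: 27 satisfies (distance >= 1); 'abc' satisfies (length(code) <= 10); 372 satisfies (capacity > 0.0).
No constraint is violated.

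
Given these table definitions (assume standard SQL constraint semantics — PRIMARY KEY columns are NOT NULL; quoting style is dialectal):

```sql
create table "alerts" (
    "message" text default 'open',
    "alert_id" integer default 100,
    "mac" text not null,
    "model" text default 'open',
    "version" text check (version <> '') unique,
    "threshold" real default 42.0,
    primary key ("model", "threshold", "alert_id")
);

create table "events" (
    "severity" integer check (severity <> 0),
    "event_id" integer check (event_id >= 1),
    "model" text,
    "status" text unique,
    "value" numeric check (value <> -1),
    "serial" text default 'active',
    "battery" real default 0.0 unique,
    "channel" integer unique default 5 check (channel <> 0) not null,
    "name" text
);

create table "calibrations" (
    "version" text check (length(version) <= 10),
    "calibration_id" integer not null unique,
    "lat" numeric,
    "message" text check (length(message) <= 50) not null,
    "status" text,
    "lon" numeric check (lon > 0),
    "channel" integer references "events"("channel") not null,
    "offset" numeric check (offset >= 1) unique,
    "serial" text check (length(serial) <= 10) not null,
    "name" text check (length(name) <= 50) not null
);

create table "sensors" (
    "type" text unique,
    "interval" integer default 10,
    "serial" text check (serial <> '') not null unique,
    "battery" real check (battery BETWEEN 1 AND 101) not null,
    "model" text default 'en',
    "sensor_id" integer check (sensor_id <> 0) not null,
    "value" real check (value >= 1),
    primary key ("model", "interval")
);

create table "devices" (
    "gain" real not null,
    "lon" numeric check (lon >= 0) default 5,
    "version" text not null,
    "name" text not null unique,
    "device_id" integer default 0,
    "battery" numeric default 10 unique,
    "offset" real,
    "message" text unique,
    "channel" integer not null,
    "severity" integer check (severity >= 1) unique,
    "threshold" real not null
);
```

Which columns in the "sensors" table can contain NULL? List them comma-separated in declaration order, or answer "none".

- type: UNIQUE does not imply NOT NULL → nullable.
- interval: part of the PRIMARY KEY, which implies NOT NULL → not nullable.
- serial: declared NOT NULL → not nullable.
- battery: declared NOT NULL → not nullable.
- model: part of the PRIMARY KEY, which implies NOT NULL → not nullable.
- sensor_id: declared NOT NULL → not nullable.
- value: CHECK does not forbid NULL (a CHECK constraint passes when its expression is NULL) → nullable.

type, value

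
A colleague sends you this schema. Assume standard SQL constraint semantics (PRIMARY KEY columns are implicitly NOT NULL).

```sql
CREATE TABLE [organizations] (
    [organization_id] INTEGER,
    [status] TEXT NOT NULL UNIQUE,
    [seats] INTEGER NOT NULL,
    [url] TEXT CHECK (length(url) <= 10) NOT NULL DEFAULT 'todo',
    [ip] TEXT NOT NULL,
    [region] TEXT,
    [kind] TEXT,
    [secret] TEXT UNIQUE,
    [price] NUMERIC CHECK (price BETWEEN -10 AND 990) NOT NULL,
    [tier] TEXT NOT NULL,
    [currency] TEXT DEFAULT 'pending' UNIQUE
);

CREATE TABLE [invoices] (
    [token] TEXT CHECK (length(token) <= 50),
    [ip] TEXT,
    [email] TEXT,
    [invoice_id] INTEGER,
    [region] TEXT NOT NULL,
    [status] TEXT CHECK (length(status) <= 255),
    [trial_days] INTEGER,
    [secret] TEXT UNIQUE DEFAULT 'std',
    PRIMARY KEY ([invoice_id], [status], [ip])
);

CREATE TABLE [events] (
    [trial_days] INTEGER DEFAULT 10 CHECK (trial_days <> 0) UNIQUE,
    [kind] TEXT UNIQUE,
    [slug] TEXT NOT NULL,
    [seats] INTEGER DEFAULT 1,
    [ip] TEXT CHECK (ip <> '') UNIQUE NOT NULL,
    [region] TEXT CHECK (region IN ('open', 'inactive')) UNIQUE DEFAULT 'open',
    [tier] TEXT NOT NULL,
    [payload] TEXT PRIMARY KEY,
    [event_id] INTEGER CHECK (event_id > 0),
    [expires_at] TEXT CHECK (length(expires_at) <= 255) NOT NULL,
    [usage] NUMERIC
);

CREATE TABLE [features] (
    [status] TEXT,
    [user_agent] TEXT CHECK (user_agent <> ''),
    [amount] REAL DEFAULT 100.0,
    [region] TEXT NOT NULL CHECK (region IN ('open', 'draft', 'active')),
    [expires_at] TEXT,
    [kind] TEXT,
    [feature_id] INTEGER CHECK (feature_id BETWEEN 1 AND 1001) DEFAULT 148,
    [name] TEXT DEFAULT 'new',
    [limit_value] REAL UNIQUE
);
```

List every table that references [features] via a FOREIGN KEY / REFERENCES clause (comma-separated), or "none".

No REFERENCES clause anywhere in the schema names features.

none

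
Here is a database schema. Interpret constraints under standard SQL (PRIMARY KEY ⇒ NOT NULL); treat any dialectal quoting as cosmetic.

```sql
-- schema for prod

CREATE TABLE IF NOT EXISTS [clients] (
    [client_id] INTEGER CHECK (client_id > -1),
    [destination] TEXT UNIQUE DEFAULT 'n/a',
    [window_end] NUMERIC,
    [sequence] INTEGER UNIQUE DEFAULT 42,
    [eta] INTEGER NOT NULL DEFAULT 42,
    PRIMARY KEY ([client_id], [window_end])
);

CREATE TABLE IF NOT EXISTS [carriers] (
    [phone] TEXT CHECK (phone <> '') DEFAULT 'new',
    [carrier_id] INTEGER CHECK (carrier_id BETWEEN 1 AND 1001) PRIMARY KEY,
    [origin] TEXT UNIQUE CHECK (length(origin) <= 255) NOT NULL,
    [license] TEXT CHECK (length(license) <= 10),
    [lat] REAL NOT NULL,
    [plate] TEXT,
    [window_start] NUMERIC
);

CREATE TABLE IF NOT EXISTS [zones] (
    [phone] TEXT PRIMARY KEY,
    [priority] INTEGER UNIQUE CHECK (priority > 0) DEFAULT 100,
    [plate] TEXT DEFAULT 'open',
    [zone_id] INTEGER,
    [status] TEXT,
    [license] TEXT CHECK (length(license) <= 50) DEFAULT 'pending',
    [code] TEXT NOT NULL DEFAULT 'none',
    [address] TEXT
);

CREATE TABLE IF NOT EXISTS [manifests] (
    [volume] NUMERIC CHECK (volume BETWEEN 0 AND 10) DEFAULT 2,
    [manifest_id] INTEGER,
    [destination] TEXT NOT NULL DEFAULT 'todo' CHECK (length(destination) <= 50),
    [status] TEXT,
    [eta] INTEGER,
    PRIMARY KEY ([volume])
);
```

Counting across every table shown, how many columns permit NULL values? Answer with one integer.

clients: 2 nullable (destination, sequence — PK (client_id, window_end) and explicit NOT NULL columns excluded).
carriers: 4 nullable (phone, license, plate, window_start — PK (carrier_id) and explicit NOT NULL columns excluded).
zones: 6 nullable (priority, plate, zone_id, status, license, address — PK (phone) and explicit NOT NULL columns excluded).
manifests: 3 nullable (manifest_id, status, eta — PK (volume) and explicit NOT NULL columns excluded).
Total: 2 + 4 + 6 + 3 = 15.

15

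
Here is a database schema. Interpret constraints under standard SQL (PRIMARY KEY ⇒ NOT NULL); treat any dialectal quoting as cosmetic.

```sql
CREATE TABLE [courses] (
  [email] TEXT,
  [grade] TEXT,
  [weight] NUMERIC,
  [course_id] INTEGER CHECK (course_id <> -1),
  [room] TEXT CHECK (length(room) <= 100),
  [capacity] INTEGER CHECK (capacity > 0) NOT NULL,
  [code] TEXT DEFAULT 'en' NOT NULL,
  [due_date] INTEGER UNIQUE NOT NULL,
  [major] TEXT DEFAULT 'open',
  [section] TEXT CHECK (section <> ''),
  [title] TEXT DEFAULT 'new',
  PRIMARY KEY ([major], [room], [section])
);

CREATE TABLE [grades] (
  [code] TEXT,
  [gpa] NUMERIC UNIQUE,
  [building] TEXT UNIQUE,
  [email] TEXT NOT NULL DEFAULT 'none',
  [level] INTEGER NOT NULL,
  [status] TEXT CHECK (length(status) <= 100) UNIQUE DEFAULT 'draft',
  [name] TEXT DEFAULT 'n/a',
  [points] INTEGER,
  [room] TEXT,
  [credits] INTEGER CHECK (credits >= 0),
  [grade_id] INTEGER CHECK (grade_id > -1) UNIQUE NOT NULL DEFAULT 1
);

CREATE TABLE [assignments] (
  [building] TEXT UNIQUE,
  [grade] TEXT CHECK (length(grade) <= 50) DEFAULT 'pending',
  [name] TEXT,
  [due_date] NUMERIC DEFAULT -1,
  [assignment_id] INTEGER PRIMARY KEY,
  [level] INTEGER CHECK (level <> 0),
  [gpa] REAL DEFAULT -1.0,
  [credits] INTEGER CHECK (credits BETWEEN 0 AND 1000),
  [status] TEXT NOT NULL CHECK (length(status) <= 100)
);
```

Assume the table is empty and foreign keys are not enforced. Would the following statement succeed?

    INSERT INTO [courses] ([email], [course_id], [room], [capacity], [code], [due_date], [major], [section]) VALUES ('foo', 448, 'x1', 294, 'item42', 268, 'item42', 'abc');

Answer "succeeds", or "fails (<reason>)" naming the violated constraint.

succeeds

NOT NULL columns: capacity is supplied; code is supplied; due_date is supplied; major is supplied; room is supplied; section is supplied.
CHECK constraints: 448 satisfies (course_id <> -1); 'x1' satisfies (length(room) <= 100); 294 satisfies (capacity > 0); 'abc' satisfies (section <> '').
No constraint is violated.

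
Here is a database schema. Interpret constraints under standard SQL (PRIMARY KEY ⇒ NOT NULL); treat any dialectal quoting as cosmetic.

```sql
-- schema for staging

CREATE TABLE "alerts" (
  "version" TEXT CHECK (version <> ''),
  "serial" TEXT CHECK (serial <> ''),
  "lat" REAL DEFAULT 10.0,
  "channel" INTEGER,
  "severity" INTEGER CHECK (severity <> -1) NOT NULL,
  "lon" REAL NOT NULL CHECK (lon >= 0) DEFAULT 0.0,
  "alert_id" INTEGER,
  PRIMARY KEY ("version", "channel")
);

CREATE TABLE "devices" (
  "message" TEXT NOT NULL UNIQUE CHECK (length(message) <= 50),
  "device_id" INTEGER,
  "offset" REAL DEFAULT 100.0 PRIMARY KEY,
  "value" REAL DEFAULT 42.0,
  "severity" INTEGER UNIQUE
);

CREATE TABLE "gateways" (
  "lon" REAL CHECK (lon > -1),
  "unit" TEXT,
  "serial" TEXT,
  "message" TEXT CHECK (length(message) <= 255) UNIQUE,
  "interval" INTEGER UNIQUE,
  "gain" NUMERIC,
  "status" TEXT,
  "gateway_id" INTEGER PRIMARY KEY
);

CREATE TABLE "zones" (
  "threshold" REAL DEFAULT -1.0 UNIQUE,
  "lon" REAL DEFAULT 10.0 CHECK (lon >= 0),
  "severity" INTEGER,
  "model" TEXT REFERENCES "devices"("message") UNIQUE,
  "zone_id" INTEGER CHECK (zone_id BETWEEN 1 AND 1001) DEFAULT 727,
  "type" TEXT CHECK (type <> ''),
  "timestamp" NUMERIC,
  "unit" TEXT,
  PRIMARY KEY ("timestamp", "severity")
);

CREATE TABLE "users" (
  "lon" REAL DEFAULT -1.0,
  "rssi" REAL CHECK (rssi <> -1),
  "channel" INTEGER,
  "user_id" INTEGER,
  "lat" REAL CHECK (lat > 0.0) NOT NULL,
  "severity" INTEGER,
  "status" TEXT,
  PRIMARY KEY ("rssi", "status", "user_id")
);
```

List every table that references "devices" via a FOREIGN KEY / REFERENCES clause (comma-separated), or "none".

zones

- zones.model references devices(message).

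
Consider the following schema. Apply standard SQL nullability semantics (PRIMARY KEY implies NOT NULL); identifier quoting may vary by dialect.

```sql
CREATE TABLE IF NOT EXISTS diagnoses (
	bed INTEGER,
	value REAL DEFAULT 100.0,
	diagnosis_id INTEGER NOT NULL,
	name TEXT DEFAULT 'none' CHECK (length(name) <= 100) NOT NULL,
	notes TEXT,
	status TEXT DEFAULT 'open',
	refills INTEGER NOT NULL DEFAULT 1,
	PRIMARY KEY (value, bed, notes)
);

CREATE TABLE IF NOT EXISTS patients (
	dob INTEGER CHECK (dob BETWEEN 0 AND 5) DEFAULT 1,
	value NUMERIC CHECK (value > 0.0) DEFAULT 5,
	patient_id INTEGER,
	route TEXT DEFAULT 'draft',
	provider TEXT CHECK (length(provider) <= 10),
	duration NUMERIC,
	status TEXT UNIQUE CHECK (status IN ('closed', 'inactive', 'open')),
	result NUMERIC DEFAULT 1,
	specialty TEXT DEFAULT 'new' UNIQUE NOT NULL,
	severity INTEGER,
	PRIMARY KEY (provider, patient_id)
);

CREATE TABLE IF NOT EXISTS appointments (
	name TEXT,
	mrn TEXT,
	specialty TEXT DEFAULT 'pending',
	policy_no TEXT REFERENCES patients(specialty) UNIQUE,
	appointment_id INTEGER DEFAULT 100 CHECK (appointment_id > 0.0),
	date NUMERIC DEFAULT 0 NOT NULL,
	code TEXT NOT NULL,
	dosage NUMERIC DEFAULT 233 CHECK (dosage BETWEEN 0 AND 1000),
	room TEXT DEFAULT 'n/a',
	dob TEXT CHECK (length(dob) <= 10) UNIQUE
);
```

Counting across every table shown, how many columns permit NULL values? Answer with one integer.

16

diagnoses: 1 nullable (status — PK (value, bed, notes) and explicit NOT NULL columns excluded).
patients: 7 nullable (dob, value, route, duration, status, result, severity — PK (provider, patient_id) and explicit NOT NULL columns excluded).
appointments: 8 nullable (name, mrn, specialty, policy_no, appointment_id, dosage, room, dob — PK none and explicit NOT NULL columns excluded).
Total: 1 + 7 + 8 = 16.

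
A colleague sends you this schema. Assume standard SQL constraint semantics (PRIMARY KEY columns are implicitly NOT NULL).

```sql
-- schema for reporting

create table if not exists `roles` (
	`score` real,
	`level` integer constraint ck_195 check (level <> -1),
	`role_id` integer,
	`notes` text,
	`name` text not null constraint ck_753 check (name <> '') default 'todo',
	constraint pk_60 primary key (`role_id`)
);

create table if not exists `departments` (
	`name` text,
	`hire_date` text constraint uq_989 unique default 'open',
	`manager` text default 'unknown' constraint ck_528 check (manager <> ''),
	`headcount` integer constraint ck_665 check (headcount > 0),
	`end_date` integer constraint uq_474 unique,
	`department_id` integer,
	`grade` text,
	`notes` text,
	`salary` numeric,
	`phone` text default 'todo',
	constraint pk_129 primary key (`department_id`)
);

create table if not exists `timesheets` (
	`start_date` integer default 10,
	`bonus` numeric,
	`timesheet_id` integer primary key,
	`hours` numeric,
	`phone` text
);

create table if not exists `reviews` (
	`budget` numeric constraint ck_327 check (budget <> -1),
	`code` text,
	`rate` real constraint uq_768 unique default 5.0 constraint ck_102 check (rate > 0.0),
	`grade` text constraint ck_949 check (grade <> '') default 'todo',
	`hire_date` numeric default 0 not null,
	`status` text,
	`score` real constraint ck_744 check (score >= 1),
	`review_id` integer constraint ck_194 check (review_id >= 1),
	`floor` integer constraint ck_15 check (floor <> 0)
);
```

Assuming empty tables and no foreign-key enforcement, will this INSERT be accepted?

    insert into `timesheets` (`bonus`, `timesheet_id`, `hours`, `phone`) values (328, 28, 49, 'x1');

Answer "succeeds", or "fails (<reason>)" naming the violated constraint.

NOT NULL columns: timesheet_id is supplied.
No constraint is violated.

succeeds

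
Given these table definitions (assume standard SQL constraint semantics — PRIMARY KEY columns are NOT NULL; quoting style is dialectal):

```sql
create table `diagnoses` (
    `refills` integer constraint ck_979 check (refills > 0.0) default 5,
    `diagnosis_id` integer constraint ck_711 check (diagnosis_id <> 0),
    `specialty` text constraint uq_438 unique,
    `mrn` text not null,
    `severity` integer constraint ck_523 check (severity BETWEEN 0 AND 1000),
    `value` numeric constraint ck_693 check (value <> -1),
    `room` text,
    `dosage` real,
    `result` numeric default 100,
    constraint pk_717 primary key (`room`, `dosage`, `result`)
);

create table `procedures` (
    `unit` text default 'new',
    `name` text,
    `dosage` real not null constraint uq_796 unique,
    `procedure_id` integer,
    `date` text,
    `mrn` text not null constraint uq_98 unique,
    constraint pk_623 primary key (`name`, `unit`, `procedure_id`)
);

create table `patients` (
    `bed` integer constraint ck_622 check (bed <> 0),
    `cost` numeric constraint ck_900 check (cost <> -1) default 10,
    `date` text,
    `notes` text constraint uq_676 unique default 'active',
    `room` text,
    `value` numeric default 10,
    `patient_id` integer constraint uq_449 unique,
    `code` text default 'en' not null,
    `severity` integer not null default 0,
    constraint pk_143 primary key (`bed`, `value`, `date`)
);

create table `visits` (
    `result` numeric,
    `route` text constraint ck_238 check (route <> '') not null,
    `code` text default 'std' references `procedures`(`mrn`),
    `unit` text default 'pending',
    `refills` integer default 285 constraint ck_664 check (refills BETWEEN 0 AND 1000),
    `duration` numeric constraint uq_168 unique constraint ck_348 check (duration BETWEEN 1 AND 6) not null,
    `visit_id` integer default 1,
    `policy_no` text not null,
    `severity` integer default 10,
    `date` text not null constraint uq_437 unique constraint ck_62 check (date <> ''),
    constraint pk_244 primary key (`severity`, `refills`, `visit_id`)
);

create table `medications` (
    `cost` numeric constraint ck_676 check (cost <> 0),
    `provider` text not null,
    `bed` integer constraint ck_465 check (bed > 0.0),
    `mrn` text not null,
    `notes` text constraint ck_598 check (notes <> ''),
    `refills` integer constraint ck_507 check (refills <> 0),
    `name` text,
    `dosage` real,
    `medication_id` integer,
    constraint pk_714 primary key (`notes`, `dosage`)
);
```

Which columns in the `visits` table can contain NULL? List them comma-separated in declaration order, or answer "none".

- result: no NOT NULL constraint applies → nullable.
- route: declared NOT NULL → not nullable.
- code: a foreign key column may be NULL unless separately constrained → nullable.
- unit: DEFAULT only fills an omitted column; an explicit NULL is still allowed → nullable.
- refills: part of the PRIMARY KEY, which implies NOT NULL → not nullable.
- duration: declared NOT NULL → not nullable.
- visit_id: part of the PRIMARY KEY, which implies NOT NULL → not nullable.
- policy_no: declared NOT NULL → not nullable.
- severity: part of the PRIMARY KEY, which implies NOT NULL → not nullable.
- date: declared NOT NULL → not nullable.

result, code, unit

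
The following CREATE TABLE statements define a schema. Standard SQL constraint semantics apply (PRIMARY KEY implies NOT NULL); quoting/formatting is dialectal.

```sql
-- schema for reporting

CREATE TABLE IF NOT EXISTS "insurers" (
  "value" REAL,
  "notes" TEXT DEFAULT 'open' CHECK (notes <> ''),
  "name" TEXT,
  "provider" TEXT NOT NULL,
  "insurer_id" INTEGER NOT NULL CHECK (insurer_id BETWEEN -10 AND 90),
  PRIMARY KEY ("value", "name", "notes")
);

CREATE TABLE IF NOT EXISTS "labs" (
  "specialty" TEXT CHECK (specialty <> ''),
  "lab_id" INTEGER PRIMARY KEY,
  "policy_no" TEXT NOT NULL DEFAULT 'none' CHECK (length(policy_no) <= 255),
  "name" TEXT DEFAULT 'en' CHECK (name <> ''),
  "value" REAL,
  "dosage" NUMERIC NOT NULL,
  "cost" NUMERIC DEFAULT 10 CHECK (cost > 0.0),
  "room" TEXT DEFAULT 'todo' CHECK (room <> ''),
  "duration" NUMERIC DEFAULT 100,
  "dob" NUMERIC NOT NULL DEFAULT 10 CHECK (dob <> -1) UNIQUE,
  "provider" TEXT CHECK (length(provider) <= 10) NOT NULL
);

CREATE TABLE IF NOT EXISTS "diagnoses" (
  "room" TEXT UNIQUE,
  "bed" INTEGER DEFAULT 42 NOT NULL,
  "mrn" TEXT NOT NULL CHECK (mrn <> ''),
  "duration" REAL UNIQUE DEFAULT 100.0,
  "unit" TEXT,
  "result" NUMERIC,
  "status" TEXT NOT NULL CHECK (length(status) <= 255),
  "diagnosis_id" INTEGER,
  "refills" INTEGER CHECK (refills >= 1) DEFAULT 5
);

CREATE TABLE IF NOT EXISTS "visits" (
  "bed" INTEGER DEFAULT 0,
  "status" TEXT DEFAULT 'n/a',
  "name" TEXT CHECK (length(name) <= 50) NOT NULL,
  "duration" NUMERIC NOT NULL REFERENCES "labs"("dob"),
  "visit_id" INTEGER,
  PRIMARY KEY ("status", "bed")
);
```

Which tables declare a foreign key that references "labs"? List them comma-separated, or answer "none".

visits

- visits.duration references labs(dob).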